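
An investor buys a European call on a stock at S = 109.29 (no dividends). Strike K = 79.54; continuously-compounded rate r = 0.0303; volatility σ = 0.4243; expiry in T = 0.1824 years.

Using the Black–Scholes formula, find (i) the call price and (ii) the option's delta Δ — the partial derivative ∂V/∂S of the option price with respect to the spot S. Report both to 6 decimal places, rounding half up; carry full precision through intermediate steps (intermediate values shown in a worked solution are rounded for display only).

price = 30.438018
Δ = 0.969573

σ√T = 0.4243·√0.1824 = 0.181211
d₁ = (ln(S/K) + (r+σ²/2)T) / (σ√T) = (ln(109.29/79.54) + (0.0303+0.4243²/2)·0.1824) / 0.181211 = (0.317745 + 0.021946) / 0.181211 = 1.874553
d₂ = d₁ − σ√T = 1.874553 − 0.181211 = 1.693342
e^{−rT} = e^{−0.0303·0.1824} = 0.994489
N(d₁) = 0.969573,  N(d₂) = 0.954805
Call price V = S·N(d₁) − K·e^{−rT}·N(d₂) = 105.964621 − 75.526603 = 30.438018
Δ = N(d₁) = 0.969573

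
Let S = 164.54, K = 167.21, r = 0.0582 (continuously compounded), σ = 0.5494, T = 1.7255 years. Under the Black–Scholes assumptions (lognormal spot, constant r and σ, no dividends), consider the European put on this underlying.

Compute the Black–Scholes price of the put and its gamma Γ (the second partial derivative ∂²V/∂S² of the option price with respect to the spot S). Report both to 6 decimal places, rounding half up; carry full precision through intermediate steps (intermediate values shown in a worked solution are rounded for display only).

price = 38.126727
Γ = 0.002997

σ√T = 0.5494·√1.7255 = 0.721682
d₁ = (ln(S/K) + (r+σ²/2)T) / (σ√T) = (ln(164.54/167.21) + (0.0582+0.5494²/2)·1.7255) / 0.721682 = (-0.016097 + 0.360837) / 0.721682 = 0.477689
d₂ = d₁ − σ√T = 0.477689 − 0.721682 = -0.243993
e^{−rT} = e^{−0.0582·1.7255} = 0.904454
N(−d₁) = 0.316436,  N(−d₂) = 0.596382
Put price V = K·e^{−rT}·N(−d₂) − S·N(−d₁) = 90.193047 − 52.066320 = 38.126727
φ(d₁) = (1/√(2π))·e^{−d₁²/2} = 0.355926
Γ = φ(d₁) / (S·σ·√T) = 0.002997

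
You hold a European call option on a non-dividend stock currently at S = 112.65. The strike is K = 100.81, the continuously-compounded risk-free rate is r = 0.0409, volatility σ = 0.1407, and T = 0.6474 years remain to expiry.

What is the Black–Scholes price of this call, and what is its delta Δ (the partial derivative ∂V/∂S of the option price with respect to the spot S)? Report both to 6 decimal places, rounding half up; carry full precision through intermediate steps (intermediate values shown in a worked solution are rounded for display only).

σ√T = 0.1407·√0.6474 = 0.113209
d₁ = (ln(S/K) + (r+σ²/2)T) / (σ√T) = (ln(112.65/100.81) + (0.0409+0.1407²/2)·0.6474) / 0.113209 = (0.111048 + 0.032887) / 0.113209 = 1.271410
d₂ = d₁ − σ√T = 1.271410 − 0.113209 = 1.158201
e^{−rT} = e^{−0.0409·0.6474} = 0.973869
N(d₁) = 0.898209,  N(d₂) = 0.876609
Call price V = S·N(d₁) − K·e^{−rT}·N(d₂) = 101.183199 − 86.061720 = 15.121479
Δ = N(d₁) = 0.898209

price = 15.121479
Δ = 0.898209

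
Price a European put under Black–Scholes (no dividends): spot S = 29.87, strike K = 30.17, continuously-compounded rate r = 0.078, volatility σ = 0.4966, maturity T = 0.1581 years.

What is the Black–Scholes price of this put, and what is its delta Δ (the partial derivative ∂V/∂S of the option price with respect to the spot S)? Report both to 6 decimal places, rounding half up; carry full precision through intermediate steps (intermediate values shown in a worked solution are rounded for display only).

price = 2.311699
Δ = -0.455978

σ√T = 0.4966·√0.1581 = 0.197457
d₁ = (ln(S/K) + (r+σ²/2)T) / (σ√T) = (ln(29.87/30.17) + (0.078+0.4966²/2)·0.1581) / 0.197457 = (-0.009993 + 0.031826) / 0.197457 = 0.110571
d₂ = d₁ − σ√T = 0.110571 − 0.197457 = -0.086886
e^{−rT} = e^{−0.078·0.1581} = 0.987744
N(−d₁) = 0.455978,  N(−d₂) = 0.534619
Put price V = K·e^{−rT}·N(−d₂) − S·N(−d₁) = 15.931770 − 13.620071 = 2.311699
Δ = −N(−d₁) = -0.455978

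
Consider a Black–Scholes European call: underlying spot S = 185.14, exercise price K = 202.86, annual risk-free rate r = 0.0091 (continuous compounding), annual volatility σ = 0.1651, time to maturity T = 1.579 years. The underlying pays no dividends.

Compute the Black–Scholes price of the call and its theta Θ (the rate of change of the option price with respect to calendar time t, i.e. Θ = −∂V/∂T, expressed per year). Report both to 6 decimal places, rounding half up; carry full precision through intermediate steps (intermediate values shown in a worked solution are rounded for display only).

σ√T = 0.1651·√1.579 = 0.207462
d₁ = (ln(S/K) + (r+σ²/2)T) / (σ√T) = (ln(185.14/202.86) + (0.0091+0.1651²/2)·1.579) / 0.207462 = (-0.091404 + 0.035889) / 0.207462 = -0.267590
d₂ = d₁ − σ√T = -0.267590 − 0.207462 = -0.475052
e^{−rT} = e^{−0.0091·1.579} = 0.985734
N(d₁) = 0.394507,  N(d₂) = 0.317375
Call price V = S·N(d₁) − K·e^{−rT}·N(d₂) = 73.039116 − 63.464208 = 9.574908
φ(d₁) = (1/√(2π))·e^{−d₁²/2} = 0.384912
Θ = −S·φ(d₁)·σ/(2√T) − r·K·e^{−rT}·N(d₂) = −4.681528 − 0.577524 = -5.259052

price = 9.574908
Θ = -5.259052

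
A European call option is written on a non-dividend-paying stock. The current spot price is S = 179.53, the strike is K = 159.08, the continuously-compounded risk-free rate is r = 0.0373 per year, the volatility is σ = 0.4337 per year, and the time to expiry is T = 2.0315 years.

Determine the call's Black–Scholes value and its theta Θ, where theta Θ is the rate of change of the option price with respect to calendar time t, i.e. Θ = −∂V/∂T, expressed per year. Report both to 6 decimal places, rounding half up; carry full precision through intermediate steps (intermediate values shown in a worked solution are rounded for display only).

σ√T = 0.4337·√2.0315 = 0.618156
d₁ = (ln(S/K) + (r+σ²/2)T) / (σ√T) = (ln(179.53/159.08) + (0.0373+0.4337²/2)·2.0315) / 0.618156 = (0.120935 + 0.266833) / 0.618156 = 0.627299
d₂ = d₁ − σ√T = 0.627299 − 0.618156 = 0.009143
e^{−rT} = e^{−0.0373·2.0315} = 0.927025
N(d₁) = 0.734768,  N(d₂) = 0.503648
Call price V = S·N(d₁) − K·e^{−rT}·N(d₂) = 131.912950 − 74.273457 = 57.639493
φ(d₁) = (1/√(2π))·e^{−d₁²/2} = 0.327689
Θ = −S·φ(d₁)·σ/(2√T) − r·K·e^{−rT}·N(d₂) = −8.950553 − 2.770400 = -11.720953

price = 57.639493
Θ = -11.720953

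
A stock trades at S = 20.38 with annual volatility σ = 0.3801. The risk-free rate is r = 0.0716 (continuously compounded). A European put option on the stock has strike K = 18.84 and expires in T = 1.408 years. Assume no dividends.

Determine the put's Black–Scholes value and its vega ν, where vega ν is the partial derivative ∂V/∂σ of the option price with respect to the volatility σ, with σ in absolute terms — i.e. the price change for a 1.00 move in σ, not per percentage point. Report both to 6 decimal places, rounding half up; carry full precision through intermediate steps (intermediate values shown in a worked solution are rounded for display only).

σ√T = 0.3801·√1.408 = 0.451024
d₁ = (ln(S/K) + (r+σ²/2)T) / (σ√T) = (ln(20.38/18.84) + (0.0716+0.3801²/2)·1.408) / 0.451024 = (0.078572 + 0.202524) / 0.451024 = 0.623239
d₂ = d₁ − σ√T = 0.623239 − 0.451024 = 0.172216
e^{−rT} = e^{−0.0716·1.408} = 0.904102
N(−d₁) = 0.266564,  N(−d₂) = 0.431634
Put price V = K·e^{−rT}·N(−d₂) − S·N(−d₁) = 7.352144 − 5.432566 = 1.919578
φ(d₁) = (1/√(2π))·e^{−d₁²/2} = 0.328522
ν = S·φ(d₁)·√T = 7.944556

price = 1.919578
ν = 7.944556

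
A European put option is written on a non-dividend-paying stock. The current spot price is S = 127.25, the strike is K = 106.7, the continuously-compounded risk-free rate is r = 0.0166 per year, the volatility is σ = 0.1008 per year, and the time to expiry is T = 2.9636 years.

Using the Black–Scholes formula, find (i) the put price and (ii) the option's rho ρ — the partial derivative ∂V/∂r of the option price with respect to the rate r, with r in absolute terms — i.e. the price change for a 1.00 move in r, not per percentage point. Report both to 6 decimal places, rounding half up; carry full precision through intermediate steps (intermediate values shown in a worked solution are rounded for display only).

σ√T = 0.1008·√2.9636 = 0.173528
d₁ = (ln(S/K) + (r+σ²/2)T) / (σ√T) = (ln(127.25/106.7) + (0.0166+0.1008²/2)·2.9636) / 0.173528 = (0.176132 + 0.064252) / 0.173528 = 1.385274
d₂ = d₁ − σ√T = 1.385274 − 0.173528 = 1.211746
e^{−rT} = e^{−0.0166·2.9636} = 0.951995
N(−d₁) = 0.082984,  N(−d₂) = 0.112805
Put price V = K·e^{−rT}·N(−d₂) − S·N(−d₁) = 11.458470 − 10.559754 = 0.898717
ρ = −K·T·e^{−rT}·N(−d₂) = -33.958322

price = 0.898717
ρ = -33.958322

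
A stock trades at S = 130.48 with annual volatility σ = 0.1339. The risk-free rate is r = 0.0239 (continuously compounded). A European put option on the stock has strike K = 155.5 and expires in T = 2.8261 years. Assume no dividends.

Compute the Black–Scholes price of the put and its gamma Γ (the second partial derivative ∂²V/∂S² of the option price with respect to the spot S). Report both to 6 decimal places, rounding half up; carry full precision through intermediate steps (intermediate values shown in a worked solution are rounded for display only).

σ√T = 0.1339·√2.8261 = 0.225099
d₁ = (ln(S/K) + (r+σ²/2)T) / (σ√T) = (ln(130.48/155.5) + (0.0239+0.1339²/2)·2.8261) / 0.225099 = (-0.175426 + 0.092879) / 0.225099 = -0.366714
d₂ = d₁ − σ√T = -0.366714 − 0.225099 = -0.591813
e^{−rT} = e^{−0.0239·2.8261} = 0.934687
N(−d₁) = 0.643084,  N(−d₂) = 0.723012
Put price V = K·e^{−rT}·N(−d₂) − S·N(−d₁) = 105.085344 − 83.909579 = 21.175765
φ(d₁) = (1/√(2π))·e^{−d₁²/2} = 0.373000
Γ = φ(d₁) / (S·σ·√T) = 0.012700

price = 21.175765
Γ = 0.012700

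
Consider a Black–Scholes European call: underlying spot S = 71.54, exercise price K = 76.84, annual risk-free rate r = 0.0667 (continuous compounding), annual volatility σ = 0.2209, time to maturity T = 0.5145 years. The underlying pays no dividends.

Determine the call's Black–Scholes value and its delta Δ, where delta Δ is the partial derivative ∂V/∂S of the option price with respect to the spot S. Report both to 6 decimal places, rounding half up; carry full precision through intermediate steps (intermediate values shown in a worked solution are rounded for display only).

price = 3.374709
Δ = 0.438314

σ√T = 0.2209·√0.5145 = 0.158449
d₁ = (ln(S/K) + (r+σ²/2)T) / (σ√T) = (ln(71.54/76.84) + (0.0667+0.2209²/2)·0.5145) / 0.158449 = (-0.071469 + 0.046870) / 0.158449 = -0.155246
d₂ = d₁ − σ√T = -0.155246 − 0.158449 = -0.313694
e^{−rT} = e^{−0.0667·0.5145} = 0.966265
N(d₁) = 0.438314,  N(d₂) = 0.376877
Call price V = S·N(d₁) − K·e^{−rT}·N(d₂) = 31.356968 − 27.982259 = 3.374709
Δ = N(d₁) = 0.438314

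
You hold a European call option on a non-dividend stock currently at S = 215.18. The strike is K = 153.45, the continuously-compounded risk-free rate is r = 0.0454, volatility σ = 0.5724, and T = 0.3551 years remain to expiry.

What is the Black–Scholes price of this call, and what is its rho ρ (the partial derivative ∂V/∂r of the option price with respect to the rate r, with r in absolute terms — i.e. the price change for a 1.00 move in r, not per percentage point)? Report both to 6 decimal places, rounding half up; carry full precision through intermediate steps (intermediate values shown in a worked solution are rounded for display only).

σ√T = 0.5724·√0.3551 = 0.341095
d₁ = (ln(S/K) + (r+σ²/2)T) / (σ√T) = (ln(215.18/153.45) + (0.0454+0.5724²/2)·0.3551) / 0.341095 = (0.338100 + 0.074294) / 0.341095 = 1.209032
d₂ = d₁ − σ√T = 1.209032 − 0.341095 = 0.867937
e^{−rT} = e^{−0.0454·0.3551} = 0.984008
N(d₁) = 0.886675,  N(d₂) = 0.807286
Call price V = S·N(d₁) − K·e^{−rT}·N(d₂) = 190.794672 − 121.896900 = 68.897772
ρ = K·T·e^{−rT}·N(d₂) = 43.285589

price = 68.897772
ρ = 43.285589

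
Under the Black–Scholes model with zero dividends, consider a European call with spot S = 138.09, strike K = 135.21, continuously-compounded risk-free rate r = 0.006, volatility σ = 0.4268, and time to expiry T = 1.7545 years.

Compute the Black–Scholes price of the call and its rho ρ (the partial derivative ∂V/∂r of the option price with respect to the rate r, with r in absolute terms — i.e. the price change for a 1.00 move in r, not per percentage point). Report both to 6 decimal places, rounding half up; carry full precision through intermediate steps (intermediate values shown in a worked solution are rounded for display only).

σ√T = 0.4268·√1.7545 = 0.565329
d₁ = (ln(S/K) + (r+σ²/2)T) / (σ√T) = (ln(138.09/135.21) + (0.006+0.4268²/2)·1.7545) / 0.565329 = (0.021077 + 0.170325) / 0.565329 = 0.338567
d₂ = d₁ − σ√T = 0.338567 − 0.565329 = -0.226761
e^{−rT} = e^{−0.006·1.7545} = 0.989528
N(d₁) = 0.632532,  N(d₂) = 0.410305
Call price V = S·N(d₁) − K·e^{−rT}·N(d₂) = 87.346363 − 54.896340 = 32.450023
ρ = K·T·e^{−rT}·N(d₂) = 96.315628

price = 32.450023
ρ = 96.315628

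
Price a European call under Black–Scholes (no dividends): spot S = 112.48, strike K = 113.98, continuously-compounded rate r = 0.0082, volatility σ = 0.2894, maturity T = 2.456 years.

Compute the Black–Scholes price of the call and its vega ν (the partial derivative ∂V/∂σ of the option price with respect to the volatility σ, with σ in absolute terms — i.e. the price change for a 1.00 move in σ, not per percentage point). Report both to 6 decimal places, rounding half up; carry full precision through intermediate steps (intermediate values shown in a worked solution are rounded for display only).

σ√T = 0.2894·√2.456 = 0.453537
d₁ = (ln(S/K) + (r+σ²/2)T) / (σ√T) = (ln(112.48/113.98) + (0.0082+0.2894²/2)·2.456) / 0.453537 = (-0.013248 + 0.122987) / 0.453537 = 0.241964
d₂ = d₁ − σ√T = 0.241964 − 0.453537 = -0.211573
e^{−rT} = e^{−0.0082·2.456} = 0.980062
N(d₁) = 0.595596,  N(d₂) = 0.416220
Call price V = S·N(d₁) − K·e^{−rT}·N(d₂) = 66.992626 − 46.494895 = 20.497731
φ(d₁) = (1/√(2π))·e^{−d₁²/2} = 0.387433
ν = S·φ(d₁)·√T = 68.294597

price = 20.497731
ν = 68.294597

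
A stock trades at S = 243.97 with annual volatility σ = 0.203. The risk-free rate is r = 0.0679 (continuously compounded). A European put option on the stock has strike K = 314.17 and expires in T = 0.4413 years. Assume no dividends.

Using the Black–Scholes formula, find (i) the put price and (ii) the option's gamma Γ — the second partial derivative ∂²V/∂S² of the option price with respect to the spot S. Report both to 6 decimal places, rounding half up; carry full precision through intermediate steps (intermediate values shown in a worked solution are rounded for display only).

price = 61.677918
Γ = 0.003449

σ√T = 0.203·√0.4413 = 0.134854
d₁ = (ln(S/K) + (r+σ²/2)T) / (σ√T) = (ln(243.97/314.17) + (0.0679+0.203²/2)·0.4413) / 0.134854 = (-0.252889 + 0.039057) / 0.134854 = -1.585658
d₂ = d₁ − σ√T = -1.585658 − 0.134854 = -1.720512
e^{−rT} = e^{−0.0679·0.4413} = 0.970480
N(−d₁) = 0.943592,  N(−d₂) = 0.957330
Put price V = K·e^{−rT}·N(−d₂) − S·N(−d₁) = 291.885952 − 230.208034 = 61.677918
φ(d₁) = (1/√(2π))·e^{−d₁²/2} = 0.113484
Γ = φ(d₁) / (S·σ·√T) = 0.003449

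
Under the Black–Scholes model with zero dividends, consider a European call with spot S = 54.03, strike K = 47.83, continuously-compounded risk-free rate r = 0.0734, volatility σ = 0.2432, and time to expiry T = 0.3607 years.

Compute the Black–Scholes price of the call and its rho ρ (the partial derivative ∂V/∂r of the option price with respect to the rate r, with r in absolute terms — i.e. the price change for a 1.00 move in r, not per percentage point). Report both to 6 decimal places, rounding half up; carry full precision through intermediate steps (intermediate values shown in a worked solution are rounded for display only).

σ√T = 0.2432·√0.3607 = 0.146062
d₁ = (ln(S/K) + (r+σ²/2)T) / (σ√T) = (ln(54.03/47.83) + (0.0734+0.2432²/2)·0.3607) / 0.146062 = (0.121886 + 0.037142) / 0.146062 = 1.088777
d₂ = d₁ − σ√T = 1.088777 − 0.146062 = 0.942716
e^{−rT} = e^{−0.0734·0.3607} = 0.973872
N(d₁) = 0.861874,  N(d₂) = 0.827087
Call price V = S·N(d₁) − K·e^{−rT}·N(d₂) = 46.567051 − 38.525951 = 8.041100
ρ = K·T·e^{−rT}·N(d₂) = 13.896311

price = 8.041100
ρ = 13.896311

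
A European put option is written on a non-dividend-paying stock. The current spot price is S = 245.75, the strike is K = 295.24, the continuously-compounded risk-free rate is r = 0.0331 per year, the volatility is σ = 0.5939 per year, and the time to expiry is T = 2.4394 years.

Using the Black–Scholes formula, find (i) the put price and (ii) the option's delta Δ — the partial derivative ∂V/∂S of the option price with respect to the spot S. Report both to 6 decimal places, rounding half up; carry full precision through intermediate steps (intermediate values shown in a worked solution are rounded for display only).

σ√T = 0.5939·√2.4394 = 0.927587
d₁ = (ln(S/K) + (r+σ²/2)T) / (σ√T) = (ln(245.75/295.24) + (0.0331+0.5939²/2)·2.4394) / 0.927587 = (-0.183474 + 0.510953) / 0.927587 = 0.353044
d₂ = d₁ − σ√T = 0.353044 − 0.927587 = -0.574543
e^{−rT} = e^{−0.0331·2.4394} = 0.922430
N(−d₁) = 0.362028,  N(−d₂) = 0.717200
Put price V = K·e^{−rT}·N(−d₂) − S·N(−d₁) = 195.320858 − 88.968281 = 106.352578
Δ = −N(−d₁) = -0.362028

price = 106.352578
Δ = -0.362028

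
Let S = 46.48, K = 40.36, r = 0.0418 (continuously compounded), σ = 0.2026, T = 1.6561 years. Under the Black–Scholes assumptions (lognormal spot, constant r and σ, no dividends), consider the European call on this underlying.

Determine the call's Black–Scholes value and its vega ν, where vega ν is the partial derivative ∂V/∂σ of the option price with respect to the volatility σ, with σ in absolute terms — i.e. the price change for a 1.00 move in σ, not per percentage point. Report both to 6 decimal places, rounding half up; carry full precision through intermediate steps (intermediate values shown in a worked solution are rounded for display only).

σ√T = 0.2026·√1.6561 = 0.260725
d₁ = (ln(S/K) + (r+σ²/2)T) / (σ√T) = (ln(46.48/40.36) + (0.0418+0.2026²/2)·1.6561) / 0.260725 = (0.141183 + 0.103214) / 0.260725 = 0.937373
d₂ = d₁ − σ√T = 0.937373 − 0.260725 = 0.676648
e^{−rT} = e^{−0.0418·1.6561} = 0.933117
N(d₁) = 0.825717,  N(d₂) = 0.750685
Call price V = S·N(d₁) − K·e^{−rT}·N(d₂) = 38.379312 − 28.271256 = 10.108056
φ(d₁) = (1/√(2π))·e^{−d₁²/2} = 0.257104
ν = S·φ(d₁)·√T = 15.378678

price = 10.108056
ν = 15.378678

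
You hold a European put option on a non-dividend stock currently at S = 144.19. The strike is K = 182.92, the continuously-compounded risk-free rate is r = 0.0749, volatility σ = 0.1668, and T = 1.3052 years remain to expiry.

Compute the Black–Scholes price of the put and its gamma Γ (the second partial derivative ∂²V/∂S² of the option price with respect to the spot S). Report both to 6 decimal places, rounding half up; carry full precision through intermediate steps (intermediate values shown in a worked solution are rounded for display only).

σ√T = 0.1668·√1.3052 = 0.190561
d₁ = (ln(S/K) + (r+σ²/2)T) / (σ√T) = (ln(144.19/182.92) + (0.0749+0.1668²/2)·1.3052) / 0.190561 = (-0.237917 + 0.115916) / 0.190561 = -0.640218
d₂ = d₁ − σ√T = -0.640218 − 0.190561 = -0.830779
e^{−rT} = e^{−0.0749·1.3052} = 0.906867
N(−d₁) = 0.738985,  N(−d₂) = 0.796951
Put price V = K·e^{−rT}·N(−d₂) − S·N(−d₁) = 132.201482 − 106.554187 = 25.647296
φ(d₁) = (1/√(2π))·e^{−d₁²/2} = 0.325017
Γ = φ(d₁) / (S·σ·√T) = 0.011829

price = 25.647296
Γ = 0.011829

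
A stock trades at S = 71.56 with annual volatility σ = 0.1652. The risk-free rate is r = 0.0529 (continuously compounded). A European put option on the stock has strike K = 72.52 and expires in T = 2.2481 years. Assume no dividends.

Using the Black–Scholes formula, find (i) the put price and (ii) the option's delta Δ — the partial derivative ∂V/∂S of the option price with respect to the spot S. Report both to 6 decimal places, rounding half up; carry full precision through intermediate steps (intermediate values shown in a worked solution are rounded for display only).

σ√T = 0.1652·√2.2481 = 0.247695
d₁ = (ln(S/K) + (r+σ²/2)T) / (σ√T) = (ln(71.56/72.52) + (0.0529+0.1652²/2)·2.2481) / 0.247695 = (-0.013326 + 0.149601) / 0.247695 = 0.550171
d₂ = d₁ − σ√T = 0.550171 − 0.247695 = 0.302476
e^{−rT} = e^{−0.0529·2.2481} = 0.887875
N(−d₁) = 0.291101,  N(−d₂) = 0.381145
Put price V = K·e^{−rT}·N(−d₂) − S·N(−d₁) = 24.541403 − 20.831185 = 3.710218
Δ = −N(−d₁) = -0.291101

price = 3.710218
Δ = -0.291101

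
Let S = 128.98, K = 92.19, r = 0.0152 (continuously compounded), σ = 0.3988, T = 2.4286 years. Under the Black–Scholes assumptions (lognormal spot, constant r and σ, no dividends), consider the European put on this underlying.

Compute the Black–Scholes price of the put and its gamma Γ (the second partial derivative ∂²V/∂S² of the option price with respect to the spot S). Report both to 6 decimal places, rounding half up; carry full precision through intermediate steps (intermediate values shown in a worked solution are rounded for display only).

σ√T = 0.3988·√2.4286 = 0.621489
d₁ = (ln(S/K) + (r+σ²/2)T) / (σ√T) = (ln(128.98/92.19) + (0.0152+0.3988²/2)·2.4286) / 0.621489 = (0.335806 + 0.230039) / 0.621489 = 0.910466
d₂ = d₁ − σ√T = 0.910466 − 0.621489 = 0.288978
e^{−rT} = e^{−0.0152·2.4286} = 0.963758
N(−d₁) = 0.181288,  N(−d₂) = 0.386299
Put price V = K·e^{−rT}·N(−d₂) − S·N(−d₁) = 34.322250 − 23.382566 = 10.939684
φ(d₁) = (1/√(2π))·e^{−d₁²/2} = 0.263576
Γ = φ(d₁) / (S·σ·√T) = 0.003288

price = 10.939684
Γ = 0.003288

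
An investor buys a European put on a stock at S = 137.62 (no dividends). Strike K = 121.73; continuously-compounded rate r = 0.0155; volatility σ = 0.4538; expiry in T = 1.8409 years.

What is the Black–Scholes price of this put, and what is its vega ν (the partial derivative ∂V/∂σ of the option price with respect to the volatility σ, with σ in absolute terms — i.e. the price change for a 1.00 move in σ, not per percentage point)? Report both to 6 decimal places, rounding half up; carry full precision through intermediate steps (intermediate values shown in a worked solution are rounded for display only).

price = 22.182922
ν = 63.913002

σ√T = 0.4538·√1.8409 = 0.615715
d₁ = (ln(S/K) + (r+σ²/2)T) / (σ√T) = (ln(137.62/121.73) + (0.0155+0.4538²/2)·1.8409) / 0.615715 = (0.122691 + 0.218086) / 0.615715 = 0.553466
d₂ = d₁ − σ√T = 0.553466 − 0.615715 = -0.062249
e^{−rT} = e^{−0.0155·1.8409} = 0.971869
N(−d₁) = 0.289972,  N(−d₂) = 0.524818
Put price V = K·e^{−rT}·N(−d₂) − S·N(−d₁) = 62.088902 − 39.905980 = 22.182922
φ(d₁) = (1/√(2π))·e^{−d₁²/2} = 0.342289
ν = S·φ(d₁)·√T = 63.913002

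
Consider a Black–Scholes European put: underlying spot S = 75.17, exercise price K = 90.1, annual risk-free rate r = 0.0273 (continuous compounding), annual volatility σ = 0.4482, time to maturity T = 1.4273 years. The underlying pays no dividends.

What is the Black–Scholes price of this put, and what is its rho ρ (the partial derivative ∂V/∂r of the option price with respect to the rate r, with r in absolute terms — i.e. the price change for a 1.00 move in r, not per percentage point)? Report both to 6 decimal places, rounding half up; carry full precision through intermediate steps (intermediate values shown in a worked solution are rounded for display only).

price = 23.407101
ρ = -86.961487

σ√T = 0.4482·√1.4273 = 0.535463
d₁ = (ln(S/K) + (r+σ²/2)T) / (σ√T) = (ln(75.17/90.1) + (0.0273+0.4482²/2)·1.4273) / 0.535463 = (-0.181168 + 0.182326) / 0.535463 = 0.002162
d₂ = d₁ − σ√T = 0.002162 − 0.535463 = -0.533301
e^{−rT} = e^{−0.0273·1.4273} = 0.961784
N(−d₁) = 0.499137,  N(−d₂) = 0.703087
Put price V = K·e^{−rT}·N(−d₂) − S·N(−d₁) = 60.927266 − 37.520165 = 23.407101
ρ = −K·T·e^{−rT}·N(−d₂) = -86.961487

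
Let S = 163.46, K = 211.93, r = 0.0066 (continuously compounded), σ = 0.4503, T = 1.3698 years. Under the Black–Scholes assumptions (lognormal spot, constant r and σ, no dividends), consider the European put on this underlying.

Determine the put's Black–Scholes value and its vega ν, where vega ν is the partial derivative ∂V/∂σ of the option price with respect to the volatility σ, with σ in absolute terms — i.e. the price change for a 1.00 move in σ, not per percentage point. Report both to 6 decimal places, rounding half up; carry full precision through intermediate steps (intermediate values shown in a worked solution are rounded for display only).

price = 66.276851
ν = 74.624867

σ√T = 0.4503·√1.3698 = 0.527024
d₁ = (ln(S/K) + (r+σ²/2)T) / (σ√T) = (ln(163.46/211.93) + (0.0066+0.4503²/2)·1.3698) / 0.527024 = (-0.259688 + 0.147918) / 0.527024 = -0.212077
d₂ = d₁ − σ√T = -0.212077 − 0.527024 = -0.739101
e^{−rT} = e^{−0.0066·1.3698} = 0.991000
N(−d₁) = 0.583977,  N(−d₂) = 0.770077
Put price V = K·e^{−rT}·N(−d₂) − S·N(−d₁) = 161.733665 − 95.456814 = 66.276851
φ(d₁) = (1/√(2π))·e^{−d₁²/2} = 0.390071
ν = S·φ(d₁)·√T = 74.624867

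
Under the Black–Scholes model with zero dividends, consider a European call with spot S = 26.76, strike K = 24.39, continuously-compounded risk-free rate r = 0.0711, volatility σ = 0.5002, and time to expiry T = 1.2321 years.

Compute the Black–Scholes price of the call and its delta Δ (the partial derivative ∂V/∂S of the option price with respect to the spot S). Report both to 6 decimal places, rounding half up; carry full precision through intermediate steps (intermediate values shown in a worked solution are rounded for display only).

σ√T = 0.5002·√1.2321 = 0.555222
d₁ = (ln(S/K) + (r+σ²/2)T) / (σ√T) = (ln(26.76/24.39) + (0.0711+0.5002²/2)·1.2321) / 0.555222 = (0.092735 + 0.241738) / 0.555222 = 0.602413
d₂ = d₁ − σ√T = 0.602413 − 0.555222 = 0.047191
e^{−rT} = e^{−0.0711·1.2321} = 0.916125
N(d₁) = 0.726550,  N(d₂) = 0.518820
Call price V = S·N(d₁) − K·e^{−rT}·N(d₂) = 19.442490 − 11.592656 = 7.849833
Δ = N(d₁) = 0.726550

price = 7.849833
Δ = 0.726550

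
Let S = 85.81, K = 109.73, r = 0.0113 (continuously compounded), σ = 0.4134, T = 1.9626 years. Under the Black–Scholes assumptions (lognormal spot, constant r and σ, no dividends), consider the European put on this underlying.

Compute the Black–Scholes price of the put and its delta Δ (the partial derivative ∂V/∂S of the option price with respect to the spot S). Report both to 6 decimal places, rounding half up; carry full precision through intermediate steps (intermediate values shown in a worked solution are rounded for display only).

price = 34.328401
Δ = -0.538520

σ√T = 0.4134·√1.9626 = 0.579144
d₁ = (ln(S/K) + (r+σ²/2)T) / (σ√T) = (ln(85.81/109.73) + (0.0113+0.4134²/2)·1.9626) / 0.579144 = (-0.245887 + 0.189881) / 0.579144 = -0.096705
d₂ = d₁ − σ√T = -0.096705 − 0.579144 = -0.675849
e^{−rT} = e^{−0.0113·1.9626} = 0.978067
N(−d₁) = 0.538520,  N(−d₂) = 0.750432
Put price V = K·e^{−rT}·N(−d₂) − S·N(−d₁) = 80.538776 − 46.210375 = 34.328401
Δ = −N(−d₁) = -0.538520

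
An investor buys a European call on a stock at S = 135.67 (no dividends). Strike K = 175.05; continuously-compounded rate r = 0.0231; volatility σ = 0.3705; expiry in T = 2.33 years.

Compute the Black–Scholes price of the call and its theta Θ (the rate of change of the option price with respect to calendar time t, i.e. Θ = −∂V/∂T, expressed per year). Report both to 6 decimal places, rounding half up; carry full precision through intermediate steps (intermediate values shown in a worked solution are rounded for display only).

σ√T = 0.3705·√2.33 = 0.565544
d₁ = (ln(S/K) + (r+σ²/2)T) / (σ√T) = (ln(135.67/175.05) + (0.0231+0.3705²/2)·2.33) / 0.565544 = (-0.254846 + 0.213743) / 0.565544 = -0.072679
d₂ = d₁ − σ√T = -0.072679 − 0.565544 = -0.638223
e^{−rT} = e^{−0.0231·2.33} = 0.947600
N(d₁) = 0.471031,  N(d₂) = 0.261664
Call price V = S·N(d₁) − K·e^{−rT}·N(d₂) = 63.904728 − 43.404172 = 20.500556
φ(d₁) = (1/√(2π))·e^{−d₁²/2} = 0.397890
Θ = −S·φ(d₁)·σ/(2√T) − r·K·e^{−rT}·N(d₂) = −6.551294 − 1.002636 = -7.553931

price = 20.500556
Θ = -7.553931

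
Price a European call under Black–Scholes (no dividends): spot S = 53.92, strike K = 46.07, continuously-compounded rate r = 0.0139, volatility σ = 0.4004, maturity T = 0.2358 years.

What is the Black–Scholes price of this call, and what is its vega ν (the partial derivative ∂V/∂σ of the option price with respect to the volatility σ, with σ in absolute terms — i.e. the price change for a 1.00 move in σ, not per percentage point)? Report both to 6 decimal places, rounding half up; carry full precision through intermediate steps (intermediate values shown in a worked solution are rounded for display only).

price = 9.108078
ν = 6.820504

σ√T = 0.4004·√0.2358 = 0.194431
d₁ = (ln(S/K) + (r+σ²/2)T) / (σ√T) = (ln(53.92/46.07) + (0.0139+0.4004²/2)·0.2358) / 0.194431 = (0.157339 + 0.022179) / 0.194431 = 0.923303
d₂ = d₁ − σ√T = 0.923303 − 0.194431 = 0.728871
e^{−rT} = e^{−0.0139·0.2358} = 0.996728
N(d₁) = 0.822075,  N(d₂) = 0.766960
Call price V = S·N(d₁) − K·e^{−rT}·N(d₂) = 44.326298 − 35.218219 = 9.108078
φ(d₁) = (1/√(2π))·e^{−d₁²/2} = 0.260492
ν = S·φ(d₁)·√T = 6.820504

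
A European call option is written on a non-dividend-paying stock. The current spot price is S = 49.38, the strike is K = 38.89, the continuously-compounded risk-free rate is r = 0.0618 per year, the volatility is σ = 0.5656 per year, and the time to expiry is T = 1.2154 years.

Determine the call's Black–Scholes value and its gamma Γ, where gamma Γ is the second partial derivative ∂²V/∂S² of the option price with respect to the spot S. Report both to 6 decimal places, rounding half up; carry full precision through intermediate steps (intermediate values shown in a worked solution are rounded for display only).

σ√T = 0.5656·√1.2154 = 0.623547
d₁ = (ln(S/K) + (r+σ²/2)T) / (σ√T) = (ln(49.38/38.89) + (0.0618+0.5656²/2)·1.2154) / 0.623547 = (0.238808 + 0.269517) / 0.623547 = 0.815216
d₂ = d₁ − σ√T = 0.815216 − 0.623547 = 0.191669
e^{−rT} = e^{−0.0618·1.2154} = 0.927640
N(d₁) = 0.792526,  N(d₂) = 0.575999
Call price V = S·N(d₁) − K·e^{−rT}·N(d₂) = 39.134918 − 20.779704 = 18.355214
φ(d₁) = (1/√(2π))·e^{−d₁²/2} = 0.286153
Γ = φ(d₁) / (S·σ·√T) = 0.009293

price = 18.355214
Γ = 0.009293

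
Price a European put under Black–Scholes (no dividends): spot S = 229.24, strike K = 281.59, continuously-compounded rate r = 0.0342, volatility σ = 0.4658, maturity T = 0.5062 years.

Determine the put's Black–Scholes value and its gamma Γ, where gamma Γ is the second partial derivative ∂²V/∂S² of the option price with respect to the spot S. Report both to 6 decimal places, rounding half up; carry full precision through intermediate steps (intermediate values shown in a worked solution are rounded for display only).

σ√T = 0.4658·√0.5062 = 0.331406
d₁ = (ln(S/K) + (r+σ²/2)T) / (σ√T) = (ln(229.24/281.59) + (0.0342+0.4658²/2)·0.5062) / 0.331406 = (-0.205683 + 0.072227) / 0.331406 = -0.402695
d₂ = d₁ − σ√T = -0.402695 − 0.331406 = -0.734101
e^{−rT} = e^{−0.0342·0.5062} = 0.982837
N(−d₁) = 0.656414,  N(−d₂) = 0.768556
Put price V = K·e^{−rT}·N(−d₂) − S·N(−d₁) = 212.703414 − 150.476267 = 62.227147
φ(d₁) = (1/√(2π))·e^{−d₁²/2} = 0.367872
Γ = φ(d₁) / (S·σ·√T) = 0.004842

price = 62.227147
Γ = 0.004842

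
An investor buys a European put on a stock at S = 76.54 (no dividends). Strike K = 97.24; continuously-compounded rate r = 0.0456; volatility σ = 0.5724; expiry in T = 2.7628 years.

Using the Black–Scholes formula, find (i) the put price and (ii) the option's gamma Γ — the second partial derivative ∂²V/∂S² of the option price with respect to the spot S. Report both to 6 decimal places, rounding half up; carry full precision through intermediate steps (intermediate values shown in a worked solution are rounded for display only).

price = 34.462288
Γ = 0.005141

σ√T = 0.5724·√2.7628 = 0.951425
d₁ = (ln(S/K) + (r+σ²/2)T) / (σ√T) = (ln(76.54/97.24) + (0.0456+0.5724²/2)·2.7628) / 0.951425 = (-0.239369 + 0.578588) / 0.951425 = 0.356538
d₂ = d₁ − σ√T = 0.356538 − 0.951425 = -0.594886
e^{−rT} = e^{−0.0456·2.7628} = 0.881629
N(−d₁) = 0.360719,  N(−d₂) = 0.724040
Put price V = K·e^{−rT}·N(−d₂) − S·N(−d₁) = 62.071698 − 27.609411 = 34.462288
φ(d₁) = (1/√(2π))·e^{−d₁²/2} = 0.374375
Γ = φ(d₁) / (S·σ·√T) = 0.005141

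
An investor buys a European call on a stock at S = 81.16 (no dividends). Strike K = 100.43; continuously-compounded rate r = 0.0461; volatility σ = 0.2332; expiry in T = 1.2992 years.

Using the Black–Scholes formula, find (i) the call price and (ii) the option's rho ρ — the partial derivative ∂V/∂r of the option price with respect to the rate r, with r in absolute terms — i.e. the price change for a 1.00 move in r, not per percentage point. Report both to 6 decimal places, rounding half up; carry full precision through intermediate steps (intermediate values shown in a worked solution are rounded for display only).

σ√T = 0.2332·√1.2992 = 0.265807
d₁ = (ln(S/K) + (r+σ²/2)T) / (σ√T) = (ln(81.16/100.43) + (0.0461+0.2332²/2)·1.2992) / 0.265807 = (-0.213038 + 0.095220) / 0.265807 = -0.443249
d₂ = d₁ − σ√T = -0.443249 − 0.265807 = -0.709056
e^{−rT} = e^{−0.0461·1.2992} = 0.941865
N(d₁) = 0.328793,  N(d₂) = 0.239145
Call price V = S·N(d₁) − K·e^{−rT}·N(d₂) = 26.684836 − 22.621084 = 4.063751
ρ = K·T·e^{−rT}·N(d₂) = 29.389313

price = 4.063751
ρ = 29.389313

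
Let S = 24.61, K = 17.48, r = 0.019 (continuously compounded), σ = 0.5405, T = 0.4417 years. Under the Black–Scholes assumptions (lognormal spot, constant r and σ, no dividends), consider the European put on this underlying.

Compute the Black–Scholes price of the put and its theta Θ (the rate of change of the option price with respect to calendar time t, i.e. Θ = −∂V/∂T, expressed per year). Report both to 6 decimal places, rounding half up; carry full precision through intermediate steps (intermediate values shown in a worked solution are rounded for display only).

σ√T = 0.5405·√0.4417 = 0.359219
d₁ = (ln(S/K) + (r+σ²/2)T) / (σ√T) = (ln(24.61/17.48) + (0.019+0.5405²/2)·0.4417) / 0.359219 = (0.342095 + 0.072911) / 0.359219 = 1.155303
d₂ = d₁ − σ√T = 1.155303 − 0.359219 = 0.796084
e^{−rT} = e^{−0.019·0.4417} = 0.991643
N(−d₁) = 0.123983,  N(−d₂) = 0.212992
Put price V = K·e^{−rT}·N(−d₂) − S·N(−d₁) = 3.691978 − 3.051225 = 0.640753
φ(d₁) = (1/√(2π))·e^{−d₁²/2} = 0.204681
Θ = −S·φ(d₁)·σ/(2√T) + r·K·e^{−rT}·N(−d₂) = −2.048291 + 0.070148 = -1.978144

price = 0.640753
Θ = -1.978144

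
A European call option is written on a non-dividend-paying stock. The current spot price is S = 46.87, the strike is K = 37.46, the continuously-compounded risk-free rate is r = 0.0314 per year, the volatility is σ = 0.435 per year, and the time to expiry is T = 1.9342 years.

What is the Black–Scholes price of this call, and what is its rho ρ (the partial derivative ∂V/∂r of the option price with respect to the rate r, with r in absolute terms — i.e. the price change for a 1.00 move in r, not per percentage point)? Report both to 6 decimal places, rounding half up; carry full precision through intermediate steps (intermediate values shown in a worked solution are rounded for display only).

price = 16.591542
ρ = 38.650318

σ√T = 0.435·√1.9342 = 0.604979
d₁ = (ln(S/K) + (r+σ²/2)T) / (σ√T) = (ln(46.87/37.46) + (0.0314+0.435²/2)·1.9342) / 0.604979 = (0.224104 + 0.243733) / 0.604979 = 0.773313
d₂ = d₁ − σ√T = 0.773313 − 0.604979 = 0.168334
e^{−rT} = e^{−0.0314·1.9342} = 0.941074
N(d₁) = 0.780331,  N(d₂) = 0.566840
Call price V = S·N(d₁) − K·e^{−rT}·N(d₂) = 36.574128 − 19.982586 = 16.591542
ρ = K·T·e^{−rT}·N(d₂) = 38.650318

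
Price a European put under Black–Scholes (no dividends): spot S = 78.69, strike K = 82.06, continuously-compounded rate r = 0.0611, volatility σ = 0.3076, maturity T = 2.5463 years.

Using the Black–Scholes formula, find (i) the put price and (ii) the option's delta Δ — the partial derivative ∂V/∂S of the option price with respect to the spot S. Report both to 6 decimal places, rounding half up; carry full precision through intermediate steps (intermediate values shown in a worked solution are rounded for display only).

σ√T = 0.3076·√2.5463 = 0.490841
d₁ = (ln(S/K) + (r+σ²/2)T) / (σ√T) = (ln(78.69/82.06) + (0.0611+0.3076²/2)·2.5463) / 0.490841 = (-0.041935 + 0.276042) / 0.490841 = 0.476950
d₂ = d₁ − σ√T = 0.476950 − 0.490841 = -0.013891
e^{−rT} = e^{−0.0611·2.5463} = 0.855920
N(−d₁) = 0.316699,  N(−d₂) = 0.505542
Put price V = K·e^{−rT}·N(−d₂) − S·N(−d₁) = 35.507597 − 24.921024 = 10.586572
Δ = −N(−d₁) = -0.316699

price = 10.586572
Δ = -0.316699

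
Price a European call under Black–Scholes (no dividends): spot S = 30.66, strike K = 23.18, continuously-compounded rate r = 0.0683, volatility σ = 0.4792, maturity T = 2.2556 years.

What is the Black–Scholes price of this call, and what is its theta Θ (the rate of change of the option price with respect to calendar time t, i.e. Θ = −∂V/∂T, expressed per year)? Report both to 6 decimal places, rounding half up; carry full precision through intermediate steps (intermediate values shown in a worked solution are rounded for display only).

price = 13.670983
Θ = -2.036679

σ√T = 0.4792·√2.2556 = 0.719694
d₁ = (ln(S/K) + (r+σ²/2)T) / (σ√T) = (ln(30.66/23.18) + (0.0683+0.4792²/2)·2.2556) / 0.719694 = (0.279669 + 0.413037) / 0.719694 = 0.962501
d₂ = d₁ − σ√T = 0.962501 − 0.719694 = 0.242807
e^{−rT} = e^{−0.0683·2.2556} = 0.857223
N(d₁) = 0.832101,  N(d₂) = 0.595923
Call price V = S·N(d₁) − K·e^{−rT}·N(d₂) = 25.512217 − 11.841234 = 13.670983
φ(d₁) = (1/√(2π))·e^{−d₁²/2} = 0.251040
Θ = −S·φ(d₁)·σ/(2√T) − r·K·e^{−rT}·N(d₂) = −1.227923 − 0.808756 = -2.036679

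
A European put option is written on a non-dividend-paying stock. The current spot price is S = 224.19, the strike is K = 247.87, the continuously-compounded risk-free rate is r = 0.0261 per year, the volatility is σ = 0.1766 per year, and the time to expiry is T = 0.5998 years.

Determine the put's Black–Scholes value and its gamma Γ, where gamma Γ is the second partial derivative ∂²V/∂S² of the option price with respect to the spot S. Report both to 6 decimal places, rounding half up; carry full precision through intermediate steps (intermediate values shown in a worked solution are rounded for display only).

σ√T = 0.1766·√0.5998 = 0.136771
d₁ = (ln(S/K) + (r+σ²/2)T) / (σ√T) = (ln(224.19/247.87) + (0.0261+0.1766²/2)·0.5998) / 0.136771 = (-0.100411 + 0.025008) / 0.136771 = -0.551305
d₂ = d₁ − σ√T = -0.551305 − 0.136771 = -0.688076
e^{−rT} = e^{−0.0261·0.5998} = 0.984467
N(−d₁) = 0.709288,  N(−d₂) = 0.754298
Put price V = K·e^{−rT}·N(−d₂) − S·N(−d₁) = 184.063614 − 159.015241 = 25.048373
φ(d₁) = (1/√(2π))·e^{−d₁²/2} = 0.342697
Γ = φ(d₁) / (S·σ·√T) = 0.011176

price = 25.048373
Γ = 0.011176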